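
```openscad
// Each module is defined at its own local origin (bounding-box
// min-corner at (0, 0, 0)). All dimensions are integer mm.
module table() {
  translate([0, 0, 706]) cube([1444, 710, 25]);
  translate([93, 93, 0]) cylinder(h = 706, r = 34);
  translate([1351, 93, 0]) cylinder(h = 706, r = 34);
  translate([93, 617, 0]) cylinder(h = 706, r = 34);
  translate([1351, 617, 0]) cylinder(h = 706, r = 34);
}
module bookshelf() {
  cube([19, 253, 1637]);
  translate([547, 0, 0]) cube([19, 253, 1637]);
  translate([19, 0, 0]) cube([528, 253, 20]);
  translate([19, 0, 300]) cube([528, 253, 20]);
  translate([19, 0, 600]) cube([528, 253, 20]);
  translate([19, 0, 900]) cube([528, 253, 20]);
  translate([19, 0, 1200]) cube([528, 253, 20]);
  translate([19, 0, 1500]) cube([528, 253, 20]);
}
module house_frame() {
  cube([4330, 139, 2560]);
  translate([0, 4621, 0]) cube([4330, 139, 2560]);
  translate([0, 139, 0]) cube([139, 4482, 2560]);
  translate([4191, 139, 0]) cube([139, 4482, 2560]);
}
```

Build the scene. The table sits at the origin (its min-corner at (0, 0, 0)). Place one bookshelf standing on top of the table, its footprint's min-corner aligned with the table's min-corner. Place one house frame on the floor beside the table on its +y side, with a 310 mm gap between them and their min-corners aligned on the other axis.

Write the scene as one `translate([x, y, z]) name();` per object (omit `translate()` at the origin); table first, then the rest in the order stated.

table();
translate([0, 0, 731]) bookshelf();
translate([0, 1020, 0]) house_frame();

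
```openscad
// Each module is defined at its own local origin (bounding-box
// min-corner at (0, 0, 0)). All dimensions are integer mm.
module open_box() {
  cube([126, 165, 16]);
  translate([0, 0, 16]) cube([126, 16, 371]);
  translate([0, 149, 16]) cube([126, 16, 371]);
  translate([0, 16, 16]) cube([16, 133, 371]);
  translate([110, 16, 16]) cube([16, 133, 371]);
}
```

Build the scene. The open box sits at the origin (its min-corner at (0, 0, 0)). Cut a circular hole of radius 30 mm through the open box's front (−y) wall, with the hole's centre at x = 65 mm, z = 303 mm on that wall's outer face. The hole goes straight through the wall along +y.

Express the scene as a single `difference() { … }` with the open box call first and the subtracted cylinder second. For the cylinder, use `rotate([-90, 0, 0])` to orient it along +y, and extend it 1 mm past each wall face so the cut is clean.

difference() {
  open_box();
  translate([65, -1, 303]) rotate([-90, 0, 0]) cylinder(h = 18, r = 30);
}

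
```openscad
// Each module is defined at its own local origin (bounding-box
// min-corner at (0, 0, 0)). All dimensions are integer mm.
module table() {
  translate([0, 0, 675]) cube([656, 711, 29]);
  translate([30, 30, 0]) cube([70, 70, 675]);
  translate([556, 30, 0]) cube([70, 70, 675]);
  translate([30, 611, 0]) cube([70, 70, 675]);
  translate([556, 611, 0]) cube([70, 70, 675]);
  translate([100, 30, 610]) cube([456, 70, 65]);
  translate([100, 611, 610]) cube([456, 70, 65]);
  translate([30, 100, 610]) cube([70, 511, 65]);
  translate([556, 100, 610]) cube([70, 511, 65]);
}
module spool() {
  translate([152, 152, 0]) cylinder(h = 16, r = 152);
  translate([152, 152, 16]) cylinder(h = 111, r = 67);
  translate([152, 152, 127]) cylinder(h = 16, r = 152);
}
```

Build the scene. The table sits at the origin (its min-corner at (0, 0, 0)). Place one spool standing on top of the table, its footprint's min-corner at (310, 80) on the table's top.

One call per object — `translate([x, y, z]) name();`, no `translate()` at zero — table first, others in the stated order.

table();
translate([310, 80, 704]) spool();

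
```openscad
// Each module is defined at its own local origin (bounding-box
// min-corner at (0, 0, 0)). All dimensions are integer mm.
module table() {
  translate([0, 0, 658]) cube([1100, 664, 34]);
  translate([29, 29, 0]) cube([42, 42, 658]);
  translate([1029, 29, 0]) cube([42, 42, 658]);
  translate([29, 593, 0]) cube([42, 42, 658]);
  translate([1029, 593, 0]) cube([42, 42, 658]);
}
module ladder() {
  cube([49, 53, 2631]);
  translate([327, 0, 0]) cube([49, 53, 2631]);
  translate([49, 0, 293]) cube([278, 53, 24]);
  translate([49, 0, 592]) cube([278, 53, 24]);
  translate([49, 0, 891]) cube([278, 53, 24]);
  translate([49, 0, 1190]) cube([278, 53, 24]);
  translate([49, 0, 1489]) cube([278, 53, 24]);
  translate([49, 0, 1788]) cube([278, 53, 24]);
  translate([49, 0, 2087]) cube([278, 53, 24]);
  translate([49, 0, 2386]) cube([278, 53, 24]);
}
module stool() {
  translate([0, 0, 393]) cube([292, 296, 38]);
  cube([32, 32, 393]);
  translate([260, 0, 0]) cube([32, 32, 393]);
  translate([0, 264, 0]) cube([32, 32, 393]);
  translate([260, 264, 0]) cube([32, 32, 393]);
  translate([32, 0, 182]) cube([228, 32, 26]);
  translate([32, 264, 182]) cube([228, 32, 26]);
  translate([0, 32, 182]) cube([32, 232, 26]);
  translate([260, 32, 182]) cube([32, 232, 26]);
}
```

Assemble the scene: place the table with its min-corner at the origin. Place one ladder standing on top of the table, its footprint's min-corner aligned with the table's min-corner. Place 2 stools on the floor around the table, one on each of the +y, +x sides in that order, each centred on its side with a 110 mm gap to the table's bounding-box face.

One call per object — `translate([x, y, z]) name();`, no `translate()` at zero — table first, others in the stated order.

table();
translate([0, 0, 692]) ladder();
translate([404, 774, 0]) stool();
translate([1210, 184, 0]) stool();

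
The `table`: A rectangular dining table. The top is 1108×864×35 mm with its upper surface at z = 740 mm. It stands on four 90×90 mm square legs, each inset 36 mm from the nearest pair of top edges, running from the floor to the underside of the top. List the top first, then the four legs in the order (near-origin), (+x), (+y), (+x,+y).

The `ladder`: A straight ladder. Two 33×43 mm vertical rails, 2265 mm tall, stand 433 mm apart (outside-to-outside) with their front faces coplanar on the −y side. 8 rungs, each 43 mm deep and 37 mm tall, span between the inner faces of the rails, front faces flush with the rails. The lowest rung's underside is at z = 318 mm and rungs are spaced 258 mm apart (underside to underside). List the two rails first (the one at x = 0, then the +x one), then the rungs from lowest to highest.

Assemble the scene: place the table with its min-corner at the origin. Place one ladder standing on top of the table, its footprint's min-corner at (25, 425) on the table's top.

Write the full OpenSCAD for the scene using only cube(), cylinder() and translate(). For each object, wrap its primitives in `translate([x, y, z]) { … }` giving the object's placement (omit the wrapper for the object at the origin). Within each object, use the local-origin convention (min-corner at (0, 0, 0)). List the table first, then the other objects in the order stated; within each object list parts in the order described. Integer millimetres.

translate([0, 0, 705]) cube([1108, 864, 35]);
translate([36, 36, 0]) cube([90, 90, 705]);
translate([982, 36, 0]) cube([90, 90, 705]);
translate([36, 738, 0]) cube([90, 90, 705]);
translate([982, 738, 0]) cube([90, 90, 705]);
translate([25, 425, 740]) {
  cube([33, 43, 2265]);
  translate([400, 0, 0]) cube([33, 43, 2265]);
  translate([33, 0, 318]) cube([367, 43, 37]);
  translate([33, 0, 576]) cube([367, 43, 37]);
  translate([33, 0, 834]) cube([367, 43, 37]);
  translate([33, 0, 1092]) cube([367, 43, 37]);
  translate([33, 0, 1350]) cube([367, 43, 37]);
  translate([33, 0, 1608]) cube([367, 43, 37]);
  translate([33, 0, 1866]) cube([367, 43, 37]);
  translate([33, 0, 2124]) cube([367, 43, 37]);
}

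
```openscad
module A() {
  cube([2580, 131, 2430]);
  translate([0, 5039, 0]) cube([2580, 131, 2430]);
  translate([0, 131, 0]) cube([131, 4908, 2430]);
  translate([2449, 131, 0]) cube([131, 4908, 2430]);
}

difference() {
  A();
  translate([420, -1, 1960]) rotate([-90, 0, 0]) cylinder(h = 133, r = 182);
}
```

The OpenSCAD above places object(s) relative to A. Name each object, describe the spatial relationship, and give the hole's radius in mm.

A is a house frame. The house frame has a circular hole through its front wall. The hole's radius is 182 mm.

The subtracted cylinder has r = 182 mm.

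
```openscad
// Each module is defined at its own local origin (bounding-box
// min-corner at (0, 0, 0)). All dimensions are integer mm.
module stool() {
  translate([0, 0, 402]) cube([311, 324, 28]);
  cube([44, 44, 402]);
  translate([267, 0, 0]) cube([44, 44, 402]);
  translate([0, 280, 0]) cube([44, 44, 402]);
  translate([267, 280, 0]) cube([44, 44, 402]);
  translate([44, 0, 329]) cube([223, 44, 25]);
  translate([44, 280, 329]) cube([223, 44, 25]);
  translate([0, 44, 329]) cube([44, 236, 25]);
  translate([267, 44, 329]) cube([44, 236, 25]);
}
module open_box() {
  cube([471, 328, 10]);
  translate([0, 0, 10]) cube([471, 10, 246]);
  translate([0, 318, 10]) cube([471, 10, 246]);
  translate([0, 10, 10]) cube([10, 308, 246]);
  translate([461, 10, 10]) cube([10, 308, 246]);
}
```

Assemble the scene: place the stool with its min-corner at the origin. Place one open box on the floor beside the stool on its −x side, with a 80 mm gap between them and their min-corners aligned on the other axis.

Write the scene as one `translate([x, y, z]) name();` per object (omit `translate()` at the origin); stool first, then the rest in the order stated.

stool();
translate([-551, 0, 0]) open_box();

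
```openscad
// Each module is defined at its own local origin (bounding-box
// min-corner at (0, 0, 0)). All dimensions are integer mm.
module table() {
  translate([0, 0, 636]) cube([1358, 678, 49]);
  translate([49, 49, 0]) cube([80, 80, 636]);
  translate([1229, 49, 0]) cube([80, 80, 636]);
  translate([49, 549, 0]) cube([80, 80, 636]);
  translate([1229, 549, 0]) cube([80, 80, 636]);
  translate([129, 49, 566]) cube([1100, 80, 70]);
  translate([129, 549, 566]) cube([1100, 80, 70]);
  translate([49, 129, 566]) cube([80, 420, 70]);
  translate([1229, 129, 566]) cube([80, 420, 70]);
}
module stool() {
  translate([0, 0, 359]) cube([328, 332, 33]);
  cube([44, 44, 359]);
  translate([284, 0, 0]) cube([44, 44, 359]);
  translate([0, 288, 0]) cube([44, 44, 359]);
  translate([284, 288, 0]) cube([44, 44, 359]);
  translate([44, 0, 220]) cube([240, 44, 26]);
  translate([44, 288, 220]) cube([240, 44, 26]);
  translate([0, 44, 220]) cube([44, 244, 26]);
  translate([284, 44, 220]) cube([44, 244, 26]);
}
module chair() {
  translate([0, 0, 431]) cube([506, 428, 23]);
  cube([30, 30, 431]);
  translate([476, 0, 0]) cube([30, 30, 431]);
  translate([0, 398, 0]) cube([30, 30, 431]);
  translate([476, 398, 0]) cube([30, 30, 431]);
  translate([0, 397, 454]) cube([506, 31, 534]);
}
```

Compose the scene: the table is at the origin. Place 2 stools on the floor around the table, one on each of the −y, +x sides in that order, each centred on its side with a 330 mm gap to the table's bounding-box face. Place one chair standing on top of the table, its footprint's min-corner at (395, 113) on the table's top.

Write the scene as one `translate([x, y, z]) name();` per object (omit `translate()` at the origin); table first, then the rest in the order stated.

table();
translate([515, -662, 0]) stool();
translate([1688, 173, 0]) stool();
translate([395, 113, 685]) chair();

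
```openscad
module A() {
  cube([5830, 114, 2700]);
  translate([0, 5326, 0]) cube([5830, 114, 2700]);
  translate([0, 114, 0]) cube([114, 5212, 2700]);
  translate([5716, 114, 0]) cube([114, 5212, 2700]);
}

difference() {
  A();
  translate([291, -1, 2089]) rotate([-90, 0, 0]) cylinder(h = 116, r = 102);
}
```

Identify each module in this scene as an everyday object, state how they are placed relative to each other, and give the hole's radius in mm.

The subtracted cylinder has r = 102 mm.

A is a house frame. The house frame has a circular hole through its front wall. The hole's radius is 102 mm.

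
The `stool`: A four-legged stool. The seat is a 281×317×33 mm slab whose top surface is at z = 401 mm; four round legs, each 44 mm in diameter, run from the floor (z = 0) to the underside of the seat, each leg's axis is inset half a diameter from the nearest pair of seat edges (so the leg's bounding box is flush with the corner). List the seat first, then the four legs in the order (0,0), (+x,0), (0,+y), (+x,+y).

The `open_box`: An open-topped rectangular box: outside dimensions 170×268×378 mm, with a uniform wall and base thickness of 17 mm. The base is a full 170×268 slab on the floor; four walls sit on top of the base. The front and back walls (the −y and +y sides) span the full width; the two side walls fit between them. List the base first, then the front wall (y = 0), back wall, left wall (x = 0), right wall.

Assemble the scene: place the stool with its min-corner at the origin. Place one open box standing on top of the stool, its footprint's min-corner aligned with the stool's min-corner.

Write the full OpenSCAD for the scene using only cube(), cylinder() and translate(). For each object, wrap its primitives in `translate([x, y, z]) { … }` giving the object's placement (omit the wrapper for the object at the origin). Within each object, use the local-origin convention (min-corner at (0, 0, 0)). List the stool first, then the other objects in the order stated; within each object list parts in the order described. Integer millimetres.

translate([0, 0, 368]) cube([281, 317, 33]);
translate([22, 22, 0]) cylinder(h = 368, r = 22);
translate([259, 22, 0]) cylinder(h = 368, r = 22);
translate([22, 295, 0]) cylinder(h = 368, r = 22);
translate([259, 295, 0]) cylinder(h = 368, r = 22);
translate([0, 0, 401]) {
  cube([170, 268, 17]);
  translate([0, 0, 17]) cube([170, 17, 361]);
  translate([0, 251, 17]) cube([170, 17, 361]);
  translate([0, 17, 17]) cube([17, 234, 361]);
  translate([153, 17, 17]) cube([17, 234, 361]);
}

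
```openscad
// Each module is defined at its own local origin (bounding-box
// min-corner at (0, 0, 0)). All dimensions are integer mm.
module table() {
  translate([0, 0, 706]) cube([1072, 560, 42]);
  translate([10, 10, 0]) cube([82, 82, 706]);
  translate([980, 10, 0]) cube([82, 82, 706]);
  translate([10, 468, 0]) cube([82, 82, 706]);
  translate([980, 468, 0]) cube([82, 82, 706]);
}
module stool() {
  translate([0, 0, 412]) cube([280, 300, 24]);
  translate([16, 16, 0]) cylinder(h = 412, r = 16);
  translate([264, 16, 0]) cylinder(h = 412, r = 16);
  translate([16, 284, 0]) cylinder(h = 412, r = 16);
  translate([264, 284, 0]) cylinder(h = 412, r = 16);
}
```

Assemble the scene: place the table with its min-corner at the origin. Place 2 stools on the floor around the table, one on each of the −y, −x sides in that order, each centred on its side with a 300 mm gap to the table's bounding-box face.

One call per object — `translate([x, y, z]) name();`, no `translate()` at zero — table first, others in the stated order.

table();
translate([396, -600, 0]) stool();
translate([-580, 130, 0]) stool();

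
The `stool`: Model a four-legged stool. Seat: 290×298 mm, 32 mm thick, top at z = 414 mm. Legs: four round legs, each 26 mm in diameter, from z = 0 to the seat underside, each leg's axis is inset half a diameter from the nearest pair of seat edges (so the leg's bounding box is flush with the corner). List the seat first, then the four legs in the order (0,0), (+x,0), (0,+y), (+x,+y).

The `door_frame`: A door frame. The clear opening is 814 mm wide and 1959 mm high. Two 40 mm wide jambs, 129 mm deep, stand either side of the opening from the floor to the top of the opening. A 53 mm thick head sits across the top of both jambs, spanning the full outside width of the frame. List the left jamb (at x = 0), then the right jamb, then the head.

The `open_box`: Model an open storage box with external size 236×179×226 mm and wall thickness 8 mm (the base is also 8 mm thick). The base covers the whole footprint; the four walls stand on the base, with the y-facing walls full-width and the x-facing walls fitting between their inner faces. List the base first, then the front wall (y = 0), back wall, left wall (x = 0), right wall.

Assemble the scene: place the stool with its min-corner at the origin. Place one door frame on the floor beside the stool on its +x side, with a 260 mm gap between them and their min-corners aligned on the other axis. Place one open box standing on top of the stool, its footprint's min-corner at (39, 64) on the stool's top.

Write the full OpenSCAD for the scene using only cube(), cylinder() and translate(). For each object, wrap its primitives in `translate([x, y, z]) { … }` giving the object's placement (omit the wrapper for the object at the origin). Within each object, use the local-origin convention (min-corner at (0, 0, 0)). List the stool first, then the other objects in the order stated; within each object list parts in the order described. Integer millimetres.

translate([0, 0, 382]) cube([290, 298, 32]);
translate([13, 13, 0]) cylinder(h = 382, r = 13);
translate([277, 13, 0]) cylinder(h = 382, r = 13);
translate([13, 285, 0]) cylinder(h = 382, r = 13);
translate([277, 285, 0]) cylinder(h = 382, r = 13);
translate([550, 0, 0]) {
  cube([40, 129, 1959]);
  translate([854, 0, 0]) cube([40, 129, 1959]);
  translate([0, 0, 1959]) cube([894, 129, 53]);
}
translate([39, 64, 414]) {
  cube([236, 179, 8]);
  translate([0, 0, 8]) cube([236, 8, 218]);
  translate([0, 171, 8]) cube([236, 8, 218]);
  translate([0, 8, 8]) cube([8, 163, 218]);
  translate([228, 8, 8]) cube([8, 163, 218]);
}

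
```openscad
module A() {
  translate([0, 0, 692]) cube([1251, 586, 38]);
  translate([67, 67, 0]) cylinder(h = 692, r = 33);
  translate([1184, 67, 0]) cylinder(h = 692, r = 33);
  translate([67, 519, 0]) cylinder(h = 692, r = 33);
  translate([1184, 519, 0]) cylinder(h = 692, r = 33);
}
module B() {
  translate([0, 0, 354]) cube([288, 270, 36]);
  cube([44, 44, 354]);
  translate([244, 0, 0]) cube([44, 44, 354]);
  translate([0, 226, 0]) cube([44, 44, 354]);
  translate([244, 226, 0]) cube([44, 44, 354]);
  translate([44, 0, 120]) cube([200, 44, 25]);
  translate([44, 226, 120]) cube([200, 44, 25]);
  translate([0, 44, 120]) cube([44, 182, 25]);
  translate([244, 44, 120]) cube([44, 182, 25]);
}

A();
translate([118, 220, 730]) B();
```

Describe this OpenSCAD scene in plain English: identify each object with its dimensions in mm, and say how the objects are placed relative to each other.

A is a table with a 1251×586 mm rectangular top, 38 mm thick, top surface at z = 730 mm, supported by four round legs of 66 mm diameter, each leg's bounding box inset 34 mm from the nearest pair of top edges, running from the floor.

B is a simple wooden stool: a rectangular seat 288 mm (x) by 270 mm (y), 36 mm thick, top face at z = 390 mm, on four square legs, each 44×44 mm in cross-section. The legs rest on z = 0, each flush with a corner of the seat. Four stretchers, 44 mm wide and 25 mm tall, connect adjacent legs with their undersides at z = 120 mm, each running between the inner faces of the legs it joins and aligned with the legs' outer faces on the other axis.

The stool is on top of the table.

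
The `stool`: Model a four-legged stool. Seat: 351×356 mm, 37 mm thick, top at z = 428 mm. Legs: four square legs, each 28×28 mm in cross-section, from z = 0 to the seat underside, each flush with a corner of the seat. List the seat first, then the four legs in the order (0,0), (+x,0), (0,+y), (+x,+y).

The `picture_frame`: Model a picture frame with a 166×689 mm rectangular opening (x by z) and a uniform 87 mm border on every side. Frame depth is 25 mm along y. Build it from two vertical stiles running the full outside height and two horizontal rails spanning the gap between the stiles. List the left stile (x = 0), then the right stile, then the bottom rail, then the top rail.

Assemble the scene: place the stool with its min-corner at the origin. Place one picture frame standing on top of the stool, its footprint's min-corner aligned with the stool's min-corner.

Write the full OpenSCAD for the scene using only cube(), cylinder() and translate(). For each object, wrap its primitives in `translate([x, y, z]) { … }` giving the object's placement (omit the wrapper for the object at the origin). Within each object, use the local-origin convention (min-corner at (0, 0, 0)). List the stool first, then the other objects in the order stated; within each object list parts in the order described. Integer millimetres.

translate([0, 0, 391]) cube([351, 356, 37]);
cube([28, 28, 391]);
translate([323, 0, 0]) cube([28, 28, 391]);
translate([0, 328, 0]) cube([28, 28, 391]);
translate([323, 328, 0]) cube([28, 28, 391]);
translate([0, 0, 428]) {
  cube([87, 25, 863]);
  translate([253, 0, 0]) cube([87, 25, 863]);
  translate([87, 0, 0]) cube([166, 25, 87]);
  translate([87, 0, 776]) cube([166, 25, 87]);
}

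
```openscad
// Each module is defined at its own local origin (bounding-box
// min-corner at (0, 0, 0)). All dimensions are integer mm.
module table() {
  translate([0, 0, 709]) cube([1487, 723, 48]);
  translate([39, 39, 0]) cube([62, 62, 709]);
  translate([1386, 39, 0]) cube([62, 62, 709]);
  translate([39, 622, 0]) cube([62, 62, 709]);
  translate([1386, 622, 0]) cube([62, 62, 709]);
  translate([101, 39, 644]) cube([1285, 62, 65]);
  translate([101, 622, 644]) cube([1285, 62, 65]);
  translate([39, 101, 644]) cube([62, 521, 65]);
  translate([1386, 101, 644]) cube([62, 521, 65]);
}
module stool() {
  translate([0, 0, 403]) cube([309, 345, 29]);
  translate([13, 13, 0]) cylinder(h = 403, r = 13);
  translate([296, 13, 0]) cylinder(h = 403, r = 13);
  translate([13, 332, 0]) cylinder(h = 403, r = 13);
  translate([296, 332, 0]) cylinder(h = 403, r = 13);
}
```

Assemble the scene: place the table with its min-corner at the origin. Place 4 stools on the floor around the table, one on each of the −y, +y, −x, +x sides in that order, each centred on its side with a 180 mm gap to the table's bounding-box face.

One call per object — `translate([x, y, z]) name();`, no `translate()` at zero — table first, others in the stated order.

table();
translate([589, -525, 0]) stool();
translate([589, 903, 0]) stool();
translate([-489, 189, 0]) stool();
translate([1667, 189, 0]) stool();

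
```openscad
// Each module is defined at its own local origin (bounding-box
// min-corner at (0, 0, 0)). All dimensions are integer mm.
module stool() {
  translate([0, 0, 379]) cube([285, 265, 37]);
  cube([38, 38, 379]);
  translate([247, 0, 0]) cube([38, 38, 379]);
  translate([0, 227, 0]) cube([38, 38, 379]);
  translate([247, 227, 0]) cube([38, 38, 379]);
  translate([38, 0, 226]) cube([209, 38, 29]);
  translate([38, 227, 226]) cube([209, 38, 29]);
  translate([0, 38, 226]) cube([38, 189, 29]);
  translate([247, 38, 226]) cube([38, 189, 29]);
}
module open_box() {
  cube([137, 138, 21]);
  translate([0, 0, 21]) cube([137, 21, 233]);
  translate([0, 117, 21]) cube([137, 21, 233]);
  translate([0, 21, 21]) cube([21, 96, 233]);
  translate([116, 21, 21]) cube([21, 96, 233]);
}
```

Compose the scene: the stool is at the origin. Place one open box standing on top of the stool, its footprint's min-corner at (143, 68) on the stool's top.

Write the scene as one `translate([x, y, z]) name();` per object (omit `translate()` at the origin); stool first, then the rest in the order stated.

stool();
translate([143, 68, 416]) open_box();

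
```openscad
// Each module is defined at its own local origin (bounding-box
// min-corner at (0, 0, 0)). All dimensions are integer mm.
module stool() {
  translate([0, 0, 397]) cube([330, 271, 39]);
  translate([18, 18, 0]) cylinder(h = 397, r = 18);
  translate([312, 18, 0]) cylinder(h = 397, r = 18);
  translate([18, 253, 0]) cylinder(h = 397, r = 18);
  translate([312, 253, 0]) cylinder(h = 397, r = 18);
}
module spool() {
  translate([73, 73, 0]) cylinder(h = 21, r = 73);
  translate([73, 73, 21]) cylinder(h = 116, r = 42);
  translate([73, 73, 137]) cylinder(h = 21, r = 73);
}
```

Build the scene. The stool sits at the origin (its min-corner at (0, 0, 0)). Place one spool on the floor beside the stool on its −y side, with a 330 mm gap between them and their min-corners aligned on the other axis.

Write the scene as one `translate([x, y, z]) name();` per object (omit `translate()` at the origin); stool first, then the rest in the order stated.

stool();
translate([0, -476, 0]) spool();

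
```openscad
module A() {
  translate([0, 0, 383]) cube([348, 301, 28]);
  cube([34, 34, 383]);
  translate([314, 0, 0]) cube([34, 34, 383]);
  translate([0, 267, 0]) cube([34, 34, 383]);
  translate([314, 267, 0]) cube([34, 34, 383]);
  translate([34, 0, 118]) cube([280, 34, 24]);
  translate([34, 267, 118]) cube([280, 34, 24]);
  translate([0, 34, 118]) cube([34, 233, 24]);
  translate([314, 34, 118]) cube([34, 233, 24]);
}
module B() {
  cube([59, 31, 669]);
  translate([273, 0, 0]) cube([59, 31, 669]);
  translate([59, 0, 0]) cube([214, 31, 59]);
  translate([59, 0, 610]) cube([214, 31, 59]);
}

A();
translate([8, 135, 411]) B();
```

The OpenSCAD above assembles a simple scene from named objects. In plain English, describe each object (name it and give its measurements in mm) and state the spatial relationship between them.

A is a four-legged stool. The seat is 348×301 mm, 28 mm thick, top at z = 411 mm. It stands on four square legs, each 34×34 mm in cross-section, from z = 0 to the seat underside, each flush with a corner of the seat. Four stretchers, 34 mm wide and 24 mm tall, connect adjacent legs with their undersides at z = 118 mm, each running between the inner faces of the legs it joins and aligned with the legs' outer faces on the other axis.

B is a picture frame with a 214×551 mm rectangular opening (x by z) and a uniform 59 mm border on every side. Frame depth is 31 mm along y. It is built from two vertical stiles running the full outside height and two horizontal rails spanning the gap between the stiles.

The picture frame is on top of the stool, centred.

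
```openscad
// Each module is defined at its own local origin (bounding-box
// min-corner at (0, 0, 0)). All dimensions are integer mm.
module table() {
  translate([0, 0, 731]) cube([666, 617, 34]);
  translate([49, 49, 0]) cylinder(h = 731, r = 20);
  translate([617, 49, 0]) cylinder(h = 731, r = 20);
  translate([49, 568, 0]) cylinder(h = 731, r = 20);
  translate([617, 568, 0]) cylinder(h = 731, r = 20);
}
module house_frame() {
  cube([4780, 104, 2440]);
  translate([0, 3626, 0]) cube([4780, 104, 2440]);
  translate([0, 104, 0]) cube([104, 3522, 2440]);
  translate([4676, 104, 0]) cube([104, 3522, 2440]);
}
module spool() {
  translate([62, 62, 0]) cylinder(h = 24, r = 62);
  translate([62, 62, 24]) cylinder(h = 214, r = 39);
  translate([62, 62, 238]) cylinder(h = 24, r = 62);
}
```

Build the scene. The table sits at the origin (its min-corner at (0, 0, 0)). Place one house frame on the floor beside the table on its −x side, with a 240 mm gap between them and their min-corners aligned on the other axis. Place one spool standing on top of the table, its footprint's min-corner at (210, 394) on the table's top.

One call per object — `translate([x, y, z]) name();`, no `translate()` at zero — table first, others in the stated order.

table();
translate([-5020, 0, 0]) house_frame();
translate([210, 394, 765]) spool();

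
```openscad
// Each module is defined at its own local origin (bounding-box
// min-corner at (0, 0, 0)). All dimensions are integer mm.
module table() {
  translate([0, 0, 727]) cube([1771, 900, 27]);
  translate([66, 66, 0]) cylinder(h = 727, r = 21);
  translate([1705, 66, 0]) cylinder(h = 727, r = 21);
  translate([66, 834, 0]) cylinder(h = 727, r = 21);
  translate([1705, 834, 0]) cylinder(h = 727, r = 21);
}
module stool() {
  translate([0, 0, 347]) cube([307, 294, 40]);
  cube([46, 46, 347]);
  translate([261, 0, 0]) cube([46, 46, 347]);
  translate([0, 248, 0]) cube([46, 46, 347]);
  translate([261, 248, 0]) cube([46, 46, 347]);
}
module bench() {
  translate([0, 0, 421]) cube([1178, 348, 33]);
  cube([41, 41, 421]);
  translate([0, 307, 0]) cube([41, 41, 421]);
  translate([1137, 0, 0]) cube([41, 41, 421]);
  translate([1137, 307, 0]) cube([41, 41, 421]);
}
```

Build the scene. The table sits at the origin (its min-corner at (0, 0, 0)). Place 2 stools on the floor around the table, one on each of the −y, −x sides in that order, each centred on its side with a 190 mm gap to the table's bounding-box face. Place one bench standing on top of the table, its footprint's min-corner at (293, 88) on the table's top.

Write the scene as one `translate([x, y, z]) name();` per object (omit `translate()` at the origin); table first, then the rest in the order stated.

table();
translate([732, -484, 0]) stool();
translate([-497, 303, 0]) stool();
translate([293, 88, 754]) bench();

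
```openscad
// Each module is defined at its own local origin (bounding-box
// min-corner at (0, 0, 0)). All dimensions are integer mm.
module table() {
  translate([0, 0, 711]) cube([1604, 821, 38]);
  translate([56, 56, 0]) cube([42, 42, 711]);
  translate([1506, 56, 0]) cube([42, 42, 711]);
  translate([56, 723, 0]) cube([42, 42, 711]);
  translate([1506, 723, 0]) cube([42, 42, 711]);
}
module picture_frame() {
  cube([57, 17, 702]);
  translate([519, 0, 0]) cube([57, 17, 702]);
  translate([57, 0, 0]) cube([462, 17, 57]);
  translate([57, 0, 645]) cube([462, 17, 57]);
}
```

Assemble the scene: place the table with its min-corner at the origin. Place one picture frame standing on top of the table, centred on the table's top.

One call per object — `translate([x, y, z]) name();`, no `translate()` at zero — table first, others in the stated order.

table();
translate([514, 402, 749]) picture_frame();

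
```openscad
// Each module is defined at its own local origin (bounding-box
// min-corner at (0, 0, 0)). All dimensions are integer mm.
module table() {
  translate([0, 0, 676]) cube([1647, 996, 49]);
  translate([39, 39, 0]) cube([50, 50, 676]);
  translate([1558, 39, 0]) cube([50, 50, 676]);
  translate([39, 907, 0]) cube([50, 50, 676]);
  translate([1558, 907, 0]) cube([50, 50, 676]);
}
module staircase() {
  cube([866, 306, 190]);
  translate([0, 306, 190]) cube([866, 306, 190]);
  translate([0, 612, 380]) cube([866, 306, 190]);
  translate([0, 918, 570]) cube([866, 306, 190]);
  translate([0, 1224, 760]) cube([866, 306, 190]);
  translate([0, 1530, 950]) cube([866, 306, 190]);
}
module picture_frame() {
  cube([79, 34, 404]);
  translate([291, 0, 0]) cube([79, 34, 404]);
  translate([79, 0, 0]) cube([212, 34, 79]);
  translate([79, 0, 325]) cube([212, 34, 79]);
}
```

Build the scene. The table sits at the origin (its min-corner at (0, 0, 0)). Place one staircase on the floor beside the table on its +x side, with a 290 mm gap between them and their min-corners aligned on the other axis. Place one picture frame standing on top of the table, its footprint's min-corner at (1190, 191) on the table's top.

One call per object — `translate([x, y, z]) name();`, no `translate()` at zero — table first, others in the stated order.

table();
translate([1937, 0, 0]) staircase();
translate([1190, 191, 725]) picture_frame();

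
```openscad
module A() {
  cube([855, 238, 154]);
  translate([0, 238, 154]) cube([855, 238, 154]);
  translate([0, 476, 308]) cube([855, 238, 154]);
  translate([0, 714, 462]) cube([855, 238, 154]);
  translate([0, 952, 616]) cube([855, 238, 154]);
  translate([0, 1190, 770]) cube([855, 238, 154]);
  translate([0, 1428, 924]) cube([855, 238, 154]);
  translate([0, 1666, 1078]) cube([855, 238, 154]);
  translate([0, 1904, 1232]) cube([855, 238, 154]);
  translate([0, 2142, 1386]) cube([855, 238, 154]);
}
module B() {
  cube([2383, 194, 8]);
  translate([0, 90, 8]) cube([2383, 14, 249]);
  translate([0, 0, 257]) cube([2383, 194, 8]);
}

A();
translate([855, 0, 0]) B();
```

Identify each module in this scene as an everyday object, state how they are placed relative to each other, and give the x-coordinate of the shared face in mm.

A is a staircase. B is an I-beam. The I-beam is against the staircase's +x side, with their −y faces flush. The x-coordinate of the shared face is 855 mm.

The staircase's +x face and the I-beam's −x face are both at x = 855 mm.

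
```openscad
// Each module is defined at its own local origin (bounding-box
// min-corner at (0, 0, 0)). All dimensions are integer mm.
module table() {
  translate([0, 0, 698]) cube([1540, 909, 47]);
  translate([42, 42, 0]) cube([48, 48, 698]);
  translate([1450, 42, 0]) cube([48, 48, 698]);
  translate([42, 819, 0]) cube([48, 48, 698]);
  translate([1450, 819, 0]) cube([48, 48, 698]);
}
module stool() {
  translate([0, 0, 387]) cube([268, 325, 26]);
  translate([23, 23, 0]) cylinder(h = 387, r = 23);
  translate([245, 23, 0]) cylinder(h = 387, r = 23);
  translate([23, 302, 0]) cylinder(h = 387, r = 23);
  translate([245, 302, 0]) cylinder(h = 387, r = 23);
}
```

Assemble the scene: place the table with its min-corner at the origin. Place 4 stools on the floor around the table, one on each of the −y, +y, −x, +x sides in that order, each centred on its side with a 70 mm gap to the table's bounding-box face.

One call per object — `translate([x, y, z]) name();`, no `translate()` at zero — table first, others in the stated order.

table();
translate([636, -395, 0]) stool();
translate([636, 979, 0]) stool();
translate([-338, 292, 0]) stool();
translate([1610, 292, 0]) stool();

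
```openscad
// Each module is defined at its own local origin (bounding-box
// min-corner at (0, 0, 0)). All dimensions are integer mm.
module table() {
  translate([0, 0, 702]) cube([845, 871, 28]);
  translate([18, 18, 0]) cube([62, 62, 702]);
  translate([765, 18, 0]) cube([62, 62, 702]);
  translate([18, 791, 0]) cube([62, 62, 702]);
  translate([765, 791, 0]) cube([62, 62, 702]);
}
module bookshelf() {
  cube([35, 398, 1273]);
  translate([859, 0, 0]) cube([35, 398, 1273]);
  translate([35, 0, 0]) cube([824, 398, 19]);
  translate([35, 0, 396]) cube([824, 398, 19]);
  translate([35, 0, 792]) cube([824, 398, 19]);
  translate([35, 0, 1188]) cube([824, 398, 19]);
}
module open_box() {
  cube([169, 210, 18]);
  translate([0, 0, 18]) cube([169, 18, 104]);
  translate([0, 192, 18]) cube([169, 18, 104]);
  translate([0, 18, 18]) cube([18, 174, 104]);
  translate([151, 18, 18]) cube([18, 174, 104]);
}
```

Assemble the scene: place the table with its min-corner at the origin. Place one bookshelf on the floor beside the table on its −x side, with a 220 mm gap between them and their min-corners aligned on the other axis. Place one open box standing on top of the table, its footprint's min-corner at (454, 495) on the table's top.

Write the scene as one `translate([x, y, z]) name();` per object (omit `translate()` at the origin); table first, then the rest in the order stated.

table();
translate([-1114, 0, 0]) bookshelf();
translate([454, 495, 730]) open_box();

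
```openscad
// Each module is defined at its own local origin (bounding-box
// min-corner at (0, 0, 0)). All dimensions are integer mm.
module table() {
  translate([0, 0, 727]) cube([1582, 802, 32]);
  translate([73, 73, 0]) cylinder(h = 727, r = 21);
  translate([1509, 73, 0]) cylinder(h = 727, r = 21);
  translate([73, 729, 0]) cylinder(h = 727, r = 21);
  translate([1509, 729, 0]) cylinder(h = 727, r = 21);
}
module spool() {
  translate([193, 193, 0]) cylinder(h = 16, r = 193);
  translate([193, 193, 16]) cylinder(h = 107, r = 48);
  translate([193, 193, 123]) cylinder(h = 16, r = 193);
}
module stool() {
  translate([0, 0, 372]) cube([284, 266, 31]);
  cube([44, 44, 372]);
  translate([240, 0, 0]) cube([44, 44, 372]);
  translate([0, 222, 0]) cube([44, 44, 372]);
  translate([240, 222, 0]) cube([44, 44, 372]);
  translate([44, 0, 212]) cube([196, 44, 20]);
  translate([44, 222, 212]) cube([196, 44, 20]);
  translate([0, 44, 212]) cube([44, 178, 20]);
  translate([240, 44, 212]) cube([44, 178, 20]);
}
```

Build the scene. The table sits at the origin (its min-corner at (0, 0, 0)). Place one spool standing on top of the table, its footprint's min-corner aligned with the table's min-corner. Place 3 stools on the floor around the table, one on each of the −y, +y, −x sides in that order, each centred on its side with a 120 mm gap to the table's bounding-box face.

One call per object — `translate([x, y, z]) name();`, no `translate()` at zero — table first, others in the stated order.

table();
translate([0, 0, 759]) spool();
translate([649, -386, 0]) stool();
translate([649, 922, 0]) stool();
translate([-404, 268, 0]) stool();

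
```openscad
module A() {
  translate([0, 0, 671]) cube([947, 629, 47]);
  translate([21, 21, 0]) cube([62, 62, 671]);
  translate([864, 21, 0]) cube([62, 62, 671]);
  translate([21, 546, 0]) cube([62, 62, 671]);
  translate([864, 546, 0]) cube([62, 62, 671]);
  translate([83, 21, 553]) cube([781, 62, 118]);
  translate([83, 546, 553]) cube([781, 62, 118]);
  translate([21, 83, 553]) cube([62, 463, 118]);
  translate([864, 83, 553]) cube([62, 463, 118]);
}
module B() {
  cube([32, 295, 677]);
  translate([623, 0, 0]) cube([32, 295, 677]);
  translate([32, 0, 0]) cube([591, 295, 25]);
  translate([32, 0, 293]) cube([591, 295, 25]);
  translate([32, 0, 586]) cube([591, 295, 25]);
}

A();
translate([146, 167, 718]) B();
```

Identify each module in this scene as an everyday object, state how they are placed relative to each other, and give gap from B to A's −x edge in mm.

A is a table. B is a bookshelf. The bookshelf is on top of the table, centred. The gap from the bookshelf to the table's −x edge is 146 mm.

The bookshelf's min-x is at 146; the table's min-x is 0; gap = 146 mm.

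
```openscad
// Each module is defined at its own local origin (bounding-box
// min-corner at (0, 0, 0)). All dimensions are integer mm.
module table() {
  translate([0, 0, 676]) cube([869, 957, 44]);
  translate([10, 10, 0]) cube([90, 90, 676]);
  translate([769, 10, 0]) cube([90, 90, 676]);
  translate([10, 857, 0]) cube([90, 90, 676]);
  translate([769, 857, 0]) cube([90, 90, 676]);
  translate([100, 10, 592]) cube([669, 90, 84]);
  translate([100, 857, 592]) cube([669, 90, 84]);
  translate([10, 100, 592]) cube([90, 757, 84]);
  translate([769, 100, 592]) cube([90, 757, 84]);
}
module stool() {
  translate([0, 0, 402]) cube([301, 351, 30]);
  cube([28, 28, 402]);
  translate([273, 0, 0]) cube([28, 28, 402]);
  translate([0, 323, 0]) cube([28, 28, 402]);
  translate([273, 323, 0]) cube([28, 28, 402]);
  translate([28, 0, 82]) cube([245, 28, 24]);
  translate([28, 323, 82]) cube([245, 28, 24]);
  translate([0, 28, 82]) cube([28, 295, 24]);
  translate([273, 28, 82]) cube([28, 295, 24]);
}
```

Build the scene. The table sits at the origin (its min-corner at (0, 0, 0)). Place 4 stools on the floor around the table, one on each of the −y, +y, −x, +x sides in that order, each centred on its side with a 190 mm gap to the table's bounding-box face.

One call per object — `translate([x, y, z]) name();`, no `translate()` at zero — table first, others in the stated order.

table();
translate([284, -541, 0]) stool();
translate([284, 1147, 0]) stool();
translate([-491, 303, 0]) stool();
translate([1059, 303, 0]) stool();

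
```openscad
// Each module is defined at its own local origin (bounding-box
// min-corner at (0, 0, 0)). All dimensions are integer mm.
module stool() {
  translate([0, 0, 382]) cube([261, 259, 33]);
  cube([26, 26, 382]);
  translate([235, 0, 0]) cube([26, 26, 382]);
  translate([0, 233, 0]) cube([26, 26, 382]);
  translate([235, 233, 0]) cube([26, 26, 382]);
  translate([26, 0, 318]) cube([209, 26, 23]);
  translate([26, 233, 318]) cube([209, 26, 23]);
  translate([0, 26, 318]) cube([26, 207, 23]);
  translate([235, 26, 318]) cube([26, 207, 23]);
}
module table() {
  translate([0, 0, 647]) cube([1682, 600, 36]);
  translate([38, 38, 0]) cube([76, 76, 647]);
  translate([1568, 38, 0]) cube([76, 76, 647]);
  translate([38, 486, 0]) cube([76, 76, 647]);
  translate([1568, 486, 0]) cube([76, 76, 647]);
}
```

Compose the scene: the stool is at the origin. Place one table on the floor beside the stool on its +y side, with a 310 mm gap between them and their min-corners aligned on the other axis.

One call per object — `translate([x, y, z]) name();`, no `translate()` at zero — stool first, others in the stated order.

stool();
translate([0, 569, 0]) table();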